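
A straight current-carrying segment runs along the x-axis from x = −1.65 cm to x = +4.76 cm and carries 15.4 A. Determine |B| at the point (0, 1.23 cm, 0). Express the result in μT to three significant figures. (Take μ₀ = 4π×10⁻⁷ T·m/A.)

B ≈ 222 μT

For a finite straight segment, B = (μ₀I/4πd)(sinθ₁ + sinθ₂), where θ₁, θ₂ are the angles from the perpendicular to each end.
The perpendicular distance is d = 0.0123 m; the end-offsets along the wire are a = 0.0165 m and b = 0.0476 m.
sinθ₁ = 0.0165/√(0.0165²+0.0123²) = 0.8017; sinθ₂ = 0.0476/√(0.0476²+0.0123²) = 0.9682.
B = (4π×10⁻⁷ × 15.4) / (4π × 0.0123) × (0.8017 + 0.9682) = 2.22×10⁻⁴ T.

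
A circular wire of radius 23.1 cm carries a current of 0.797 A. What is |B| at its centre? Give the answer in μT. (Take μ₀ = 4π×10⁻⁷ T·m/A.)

At the centre of a circular loop the Biot–Savart law gives B = μ₀I/(2R).
B = (4π×10⁻⁷ × 0.797) / (2 × 0.231) = 2.17×10⁻⁶ T.

B ≈ 2.17 μT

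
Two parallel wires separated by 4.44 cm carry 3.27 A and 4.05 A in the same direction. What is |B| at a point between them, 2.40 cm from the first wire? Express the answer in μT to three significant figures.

Each long wire gives B = μ₀I/(2πd). Distances are d₁ = 0.024 m and d₂ = 0.0204 m.
B₁ = 2.73×10⁻⁵ T, B₂ = 3.97×10⁻⁵ T.
Between parallel currents the two contributions point in opposite directions, so they subtract. B = |B₁ − B₂| = |2.73×10⁻⁵ − 3.97×10⁻⁵| = 1.25×10⁻⁵ T.

B ≈ 12.5 μT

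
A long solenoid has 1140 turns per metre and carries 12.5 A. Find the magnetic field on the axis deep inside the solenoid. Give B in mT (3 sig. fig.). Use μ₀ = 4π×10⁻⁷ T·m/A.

Inside a long solenoid, B = μ₀nI with n = 1140 turns/m.
B = 4π×10⁻⁷ × 1140 × 12.5 = 1.79×10⁻² T.

B ≈ 17.9 mT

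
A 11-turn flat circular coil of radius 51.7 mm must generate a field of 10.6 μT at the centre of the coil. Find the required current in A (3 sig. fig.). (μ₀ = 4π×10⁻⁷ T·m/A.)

I ≈ 0.0793 A

For an N-turn coil, B = Nμ₀I/(2R) with R = 0.0517 m, so I = 2RB/(Nμ₀) = 2 × 0.0517 × 1.06×10⁻⁵ / (11 × 4π×10⁻⁷) = 7.93×10⁻² A.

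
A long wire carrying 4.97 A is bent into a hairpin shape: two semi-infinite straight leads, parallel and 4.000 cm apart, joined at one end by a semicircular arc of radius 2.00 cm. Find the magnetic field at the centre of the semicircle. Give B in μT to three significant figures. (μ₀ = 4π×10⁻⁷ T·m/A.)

B ≈ 128 μT

The semicircular arc contributes B_arc = μ₀I·π/(4πR) = μ₀I/(4R) = 7.81×10⁻⁵ T.
Each semi-infinite lead is at perpendicular distance R = 0.02 m from the centre, with the perpendicular foot at its near end, so it contributes μ₀I/(4πR); both point the same way, together 4.97×10⁻⁵ T.
Arc and leads all point the same direction: B = 7.81×10⁻⁵ + 4.97×10⁻⁵ = 1.28×10⁻⁴ T.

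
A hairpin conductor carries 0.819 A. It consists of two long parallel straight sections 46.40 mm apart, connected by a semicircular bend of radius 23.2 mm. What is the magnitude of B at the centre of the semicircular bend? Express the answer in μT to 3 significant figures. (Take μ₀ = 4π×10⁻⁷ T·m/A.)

B ≈ 18.2 μT

The semicircular arc contributes B_arc = μ₀I·π/(4πR) = μ₀I/(4R) = 1.11×10⁻⁵ T.
Each semi-infinite lead is at perpendicular distance R = 0.0232 m from the centre, with the perpendicular foot at its near end, so it contributes μ₀I/(4πR); both point the same way, together 7.06×10⁻⁶ T.
Arc and leads all point the same direction: B = 1.11×10⁻⁵ + 7.06×10⁻⁶ = 1.82×10⁻⁵ T.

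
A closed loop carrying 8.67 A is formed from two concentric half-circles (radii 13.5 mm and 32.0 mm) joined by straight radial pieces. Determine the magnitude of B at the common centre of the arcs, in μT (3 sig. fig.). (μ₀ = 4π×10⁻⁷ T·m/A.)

B ≈ 117 μT

The radial connectors point toward the centre, so dl × r̂ = 0 and they contribute nothing.
Each semicircle gives μ₀I/(4R): inner arc 2.02×10⁻⁴ T, outer arc 8.51×10⁻⁵ T.
The two arcs carry current in opposite angular senses, so their fields oppose: B = |2.02×10⁻⁴ − 8.51×10⁻⁵| = 1.17×10⁻⁴ T.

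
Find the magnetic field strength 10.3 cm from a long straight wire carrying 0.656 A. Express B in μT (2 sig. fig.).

For an infinitely long straight wire, B = μ₀I/(2πd).
B = (4π×10⁻⁷ × 0.656) / (2π × 0.103) = 1.27×10⁻⁶ T.

B ≈ 1.3 μT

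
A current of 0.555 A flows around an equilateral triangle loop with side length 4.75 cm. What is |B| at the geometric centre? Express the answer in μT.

Each side is a finite straight segment at perpendicular distance d = a/(2 tan(π/3)) = 0.01371 m from the centre, with end-angles ±π/3.
One side contributes B₁ = (μ₀I/4πd)·2 sin(π/3) = 7.01×10⁻⁶ T.
All 3 sides add in the same direction: B = 3 × 7.01×10⁻⁶ = 2.10×10⁻⁵ T.

B ≈ 21.0 μT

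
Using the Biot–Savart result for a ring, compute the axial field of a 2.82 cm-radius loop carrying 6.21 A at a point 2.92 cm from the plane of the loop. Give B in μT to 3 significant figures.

B ≈ 46.4 μT

On the axis of a circular loop, B = μ₀IR² / [2(R²+z²)^(3/2)].
R² + z² = (0.0282)² + (0.0292)² = 0.001648 m², and (R²+z²)^(3/2) = 6.69×10⁻⁵ m³.
B = (4π×10⁻⁷ × 6.21 × 0.0007952) / (2 × 6.69×10⁻⁵) = 4.64×10⁻⁵ T.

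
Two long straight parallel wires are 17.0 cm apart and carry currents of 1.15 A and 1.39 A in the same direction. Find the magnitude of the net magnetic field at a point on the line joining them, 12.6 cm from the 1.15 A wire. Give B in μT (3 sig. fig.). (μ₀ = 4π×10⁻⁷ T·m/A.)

Each long wire gives B = μ₀I/(2πd). Distances are d₁ = 0.126 m and d₂ = 0.044 m.
B₁ = 1.83×10⁻⁶ T, B₂ = 6.32×10⁻⁶ T.
Between parallel currents the two contributions point in opposite directions, so they subtract. B = |B₁ − B₂| = |1.83×10⁻⁶ − 6.32×10⁻⁶| = 4.49×10⁻⁶ T.

B ≈ 4.49 μT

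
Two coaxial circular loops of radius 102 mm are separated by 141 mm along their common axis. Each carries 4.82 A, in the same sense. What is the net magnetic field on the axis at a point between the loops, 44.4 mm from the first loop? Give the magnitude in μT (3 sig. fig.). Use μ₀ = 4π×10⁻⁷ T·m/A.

B ≈ 34.3 μT

Each loop contributes B = μ₀IR²/[2(R²+z²)^(3/2)] on the axis, with z measured from that loop.
Loop 1 (z = 0.0444 m): B₁ = 2.29×10⁻⁵ T. Loop 2 (z = 0.0966 m): B₂ = 1.14×10⁻⁵ T.
The fields add: B = B₁ + B₂ = 3.43×10⁻⁵ T.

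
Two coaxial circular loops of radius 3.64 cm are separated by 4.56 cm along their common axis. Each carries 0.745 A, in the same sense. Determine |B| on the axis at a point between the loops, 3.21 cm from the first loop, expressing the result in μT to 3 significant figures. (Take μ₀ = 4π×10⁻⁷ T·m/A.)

B ≈ 16.0 μT

Each loop contributes B = μ₀IR²/[2(R²+z²)^(3/2)] on the axis, with z measured from that loop.
Loop 1 (z = 0.0321 m): B₁ = 5.43×10⁻⁶ T. Loop 2 (z = 0.0135 m): B₂ = 1.06×10⁻⁵ T.
The fields add: B = B₁ + B₂ = 1.60×10⁻⁵ T.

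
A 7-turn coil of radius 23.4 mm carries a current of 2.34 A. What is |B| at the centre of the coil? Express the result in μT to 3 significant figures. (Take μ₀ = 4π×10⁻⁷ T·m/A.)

B ≈ 440 μT

For an N-turn flat coil, B = Nμ₀I/(2R) with R = 0.0234 m.
B = 7 × 6.28×10⁻⁵ T = 4.40×10⁻⁴ T.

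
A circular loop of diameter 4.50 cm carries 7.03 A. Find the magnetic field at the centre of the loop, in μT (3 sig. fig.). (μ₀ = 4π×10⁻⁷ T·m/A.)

B ≈ 196 μT

At the centre of a circular loop the Biot–Savart law gives B = μ₀I/(2R) (so R = 0.0225 m).
B = (4π×10⁻⁷ × 7.03) / (2 × 0.0225) = 1.96×10⁻⁴ T.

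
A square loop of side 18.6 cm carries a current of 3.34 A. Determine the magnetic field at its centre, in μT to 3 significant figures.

B ≈ 20.3 μT

Each side is a finite straight segment at perpendicular distance d = a/(2 tan(π/4)) = 0.093 m from the centre, with end-angles ±π/4.
One side contributes B₁ = (μ₀I/4πd)·2 sin(π/4) = 5.08×10⁻⁶ T.
All 4 sides add in the same direction: B = 4 × 5.08×10⁻⁶ = 2.03×10⁻⁵ T.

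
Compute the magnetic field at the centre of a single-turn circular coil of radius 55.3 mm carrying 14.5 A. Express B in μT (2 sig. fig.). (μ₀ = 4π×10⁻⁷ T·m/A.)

B ≈ 160 μT

At the centre of a circular loop the Biot–Savart law gives B = μ₀I/(2R).
B = (4π×10⁻⁷ × 14.5) / (2 × 0.0553) = 1.65×10⁻⁴ T.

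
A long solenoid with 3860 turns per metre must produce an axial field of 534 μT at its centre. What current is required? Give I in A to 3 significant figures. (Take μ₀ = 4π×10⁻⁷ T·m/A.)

I ≈ 0.110 A

Inside a long solenoid B = μ₀nI with n = 3860 m⁻¹, so I = B/(μ₀n).
I = 5.34×10⁻⁴ / (4π×10⁻⁷ × 3860) = 0.110 A.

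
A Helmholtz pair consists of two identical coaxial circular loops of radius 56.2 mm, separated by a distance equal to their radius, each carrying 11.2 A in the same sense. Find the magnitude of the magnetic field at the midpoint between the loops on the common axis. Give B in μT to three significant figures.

B ≈ 179 μT

Each loop contributes B = μ₀IR²/[2(R²+z²)^(3/2)] on the axis, with z measured from that loop.
Loop 1 (z = 0.0281 m): B₁ = 8.96×10⁻⁵ T. Loop 2 (z = 0.0281 m): B₂ = 8.96×10⁻⁵ T.
The fields add: B = B₁ + B₂ = 1.79×10⁻⁴ T.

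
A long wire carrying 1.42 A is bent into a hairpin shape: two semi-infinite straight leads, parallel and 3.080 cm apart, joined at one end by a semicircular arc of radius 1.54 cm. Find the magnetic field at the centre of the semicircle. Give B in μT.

B ≈ 47.4 μT

The semicircular arc contributes B_arc = μ₀I·π/(4πR) = μ₀I/(4R) = 2.90×10⁻⁵ T.
Each semi-infinite lead is at perpendicular distance R = 0.0154 m from the centre, with the perpendicular foot at its near end, so it contributes μ₀I/(4πR); both point the same way, together 1.84×10⁻⁵ T.
Arc and leads all point the same direction: B = 2.90×10⁻⁵ + 1.84×10⁻⁵ = 4.74×10⁻⁵ T.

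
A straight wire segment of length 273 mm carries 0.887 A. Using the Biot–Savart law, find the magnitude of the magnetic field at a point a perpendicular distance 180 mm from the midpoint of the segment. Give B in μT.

For a finite straight segment, B = (μ₀I/4πd)(sinθ₁ + sinθ₂), where θ₁, θ₂ are the angles from the perpendicular to each end.
The perpendicular from the point meets the wire at its midpoint, so each end is L/2 = 0.1365 m away along the wire.
sinθ₁ = 0.1365/√(0.1365²+0.18²) = 0.6042; sinθ₂ = 0.1365/√(0.1365²+0.18²) = 0.6042.
B = (4π×10⁻⁷ × 0.887) / (4π × 0.18) × (0.6042 + 0.6042) = 5.96×10⁻⁷ T.

B ≈ 0.596 μT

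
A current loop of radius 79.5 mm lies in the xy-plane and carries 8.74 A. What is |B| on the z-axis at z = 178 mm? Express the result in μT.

B ≈ 4.68 μT

On the axis of a circular loop, B = μ₀IR² / [2(R²+z²)^(3/2)].
R² + z² = (0.0795)² + (0.178)² = 0.038 m², and (R²+z²)^(3/2) = 7.41×10⁻³ m³.
B = (4π×10⁻⁷ × 8.74 × 0.00632) / (2 × 7.41×10⁻³) = 4.68×10⁻⁶ T.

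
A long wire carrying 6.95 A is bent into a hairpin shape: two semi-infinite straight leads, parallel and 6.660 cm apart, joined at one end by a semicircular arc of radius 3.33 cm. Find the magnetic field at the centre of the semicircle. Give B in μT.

B ≈ 107 μT

The semicircular arc contributes B_arc = μ₀I·π/(4πR) = μ₀I/(4R) = 6.56×10⁻⁵ T.
Each semi-infinite lead is at perpendicular distance R = 0.0333 m from the centre, with the perpendicular foot at its near end, so it contributes μ₀I/(4πR); both point the same way, together 4.17×10⁻⁵ T.
Arc and leads all point the same direction: B = 6.56×10⁻⁵ + 4.17×10⁻⁵ = 1.07×10⁻⁴ T.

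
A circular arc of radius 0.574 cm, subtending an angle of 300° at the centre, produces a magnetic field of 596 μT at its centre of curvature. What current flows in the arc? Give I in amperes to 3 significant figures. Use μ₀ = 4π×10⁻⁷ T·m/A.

For a circular arc, B = μ₀Iφ/(4πR) with φ in radians; here φ = 5.236 rad.
So I = 4πRB/(μ₀φ) = 4π × 0.00574 × 5.96×10⁻⁴ / (4π×10⁻⁷ × 5.236) = 6.53 A.

I ≈ 6.53 A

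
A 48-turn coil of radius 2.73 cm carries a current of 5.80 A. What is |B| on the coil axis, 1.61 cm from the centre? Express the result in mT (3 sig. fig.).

B ≈ 4.09 mT

For an N-turn flat coil, B = Nμ₀IR²/[2(R²+z²)^(3/2)] with R = 0.0273 m, z = 0.0161 m.
B = 48 × 8.53×10⁻⁵ T = 4.09×10⁻³ T.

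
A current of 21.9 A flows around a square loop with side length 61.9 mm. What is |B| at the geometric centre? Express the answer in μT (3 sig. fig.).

B ≈ 400 μT

Each side is a finite straight segment at perpendicular distance d = a/(2 tan(π/4)) = 0.03095 m from the centre, with end-angles ±π/4.
One side contributes B₁ = (μ₀I/4πd)·2 sin(π/4) = 1.00×10⁻⁴ T.
All 4 sides add in the same direction: B = 4 × 1.00×10⁻⁴ = 4.00×10⁻⁴ T.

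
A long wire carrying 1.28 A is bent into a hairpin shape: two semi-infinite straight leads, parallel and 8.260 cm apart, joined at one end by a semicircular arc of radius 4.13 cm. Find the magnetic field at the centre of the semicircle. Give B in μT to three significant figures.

The semicircular arc contributes B_arc = μ₀I·π/(4πR) = μ₀I/(4R) = 9.74×10⁻⁶ T.
Each semi-infinite lead is at perpendicular distance R = 0.0413 m from the centre, with the perpendicular foot at its near end, so it contributes μ₀I/(4πR); both point the same way, together 6.20×10⁻⁶ T.
Arc and leads all point the same direction: B = 9.74×10⁻⁶ + 6.20×10⁻⁶ = 1.59×10⁻⁵ T.

B ≈ 15.9 μT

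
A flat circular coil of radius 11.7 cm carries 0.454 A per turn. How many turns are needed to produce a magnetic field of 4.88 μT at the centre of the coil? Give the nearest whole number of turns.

For an N-turn coil, B = Nμ₀I/(2R). A single turn gives B₁ = 2.44×10⁻⁶ T with R = 0.117 m.
N = B/B₁ = 4.88×10⁻⁶ / 2.44×10⁻⁶ = 2.00.

N = 2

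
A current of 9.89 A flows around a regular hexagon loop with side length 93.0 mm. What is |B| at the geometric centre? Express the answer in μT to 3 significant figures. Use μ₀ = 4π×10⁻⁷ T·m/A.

Each side is a finite straight segment at perpendicular distance d = a/(2 tan(π/6)) = 0.08054 m from the centre, with end-angles ±π/6.
One side contributes B₁ = (μ₀I/4πd)·2 sin(π/6) = 1.23×10⁻⁵ T.
All 6 sides add in the same direction: B = 6 × 1.23×10⁻⁵ = 7.37×10⁻⁵ T.

B ≈ 73.7 μT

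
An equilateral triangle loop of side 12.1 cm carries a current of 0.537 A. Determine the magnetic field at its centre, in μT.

B ≈ 7.99 μT

Each side is a finite straight segment at perpendicular distance d = a/(2 tan(π/3)) = 0.03493 m from the centre, with end-angles ±π/3.
One side contributes B₁ = (μ₀I/4πd)·2 sin(π/3) = 2.66×10⁻⁶ T.
All 3 sides add in the same direction: B = 3 × 2.66×10⁻⁶ = 7.99×10⁻⁶ T.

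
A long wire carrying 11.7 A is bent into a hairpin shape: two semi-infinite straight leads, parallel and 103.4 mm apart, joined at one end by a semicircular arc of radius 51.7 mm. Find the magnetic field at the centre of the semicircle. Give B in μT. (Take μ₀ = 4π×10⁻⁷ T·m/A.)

The semicircular arc contributes B_arc = μ₀I·π/(4πR) = μ₀I/(4R) = 7.11×10⁻⁵ T.
Each semi-infinite lead is at perpendicular distance R = 0.0517 m from the centre, with the perpendicular foot at its near end, so it contributes μ₀I/(4πR); both point the same way, together 4.53×10⁻⁵ T.
Arc and leads all point the same direction: B = 7.11×10⁻⁵ + 4.53×10⁻⁵ = 1.16×10⁻⁴ T.

B ≈ 116 μT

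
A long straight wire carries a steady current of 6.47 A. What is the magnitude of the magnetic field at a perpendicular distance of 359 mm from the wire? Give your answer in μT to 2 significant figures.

For an infinitely long straight wire, B = μ₀I/(2πd).
B = (4π×10⁻⁷ × 6.47) / (2π × 0.359) = 3.60×10⁻⁶ T.

B ≈ 3.6 μT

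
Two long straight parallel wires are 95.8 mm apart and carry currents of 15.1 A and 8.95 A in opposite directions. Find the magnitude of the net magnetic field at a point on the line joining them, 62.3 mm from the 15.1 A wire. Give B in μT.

B ≈ 102 μT

Each long wire gives B = μ₀I/(2πd). Distances are d₁ = 0.0623 m and d₂ = 0.0335 m.
B₁ = 4.85×10⁻⁵ T, B₂ = 5.34×10⁻⁵ T.
Between antiparallel currents both contributions point the same way, so they add. B = B₁ + B₂ = 4.85×10⁻⁵ + 5.34×10⁻⁵ = 1.02×10⁻⁴ T.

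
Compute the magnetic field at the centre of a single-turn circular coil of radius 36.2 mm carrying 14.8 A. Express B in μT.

At the centre of a circular loop the Biot–Savart law gives B = μ₀I/(2R).
B = (4π×10⁻⁷ × 14.8) / (2 × 0.0362) = 2.57×10⁻⁴ T.

B ≈ 257 μT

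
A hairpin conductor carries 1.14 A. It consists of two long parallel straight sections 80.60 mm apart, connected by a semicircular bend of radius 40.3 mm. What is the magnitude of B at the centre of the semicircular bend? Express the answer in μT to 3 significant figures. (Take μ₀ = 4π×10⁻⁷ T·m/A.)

B ≈ 14.5 μT

The semicircular arc contributes B_arc = μ₀I·π/(4πR) = μ₀I/(4R) = 8.89×10⁻⁶ T.
Each semi-infinite lead is at perpendicular distance R = 0.0403 m from the centre, with the perpendicular foot at its near end, so it contributes μ₀I/(4πR); both point the same way, together 5.66×10⁻⁶ T.
Arc and leads all point the same direction: B = 8.89×10⁻⁶ + 5.66×10⁻⁶ = 1.45×10⁻⁵ T.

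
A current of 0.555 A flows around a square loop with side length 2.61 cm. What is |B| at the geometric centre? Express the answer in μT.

B ≈ 24.1 μT

Each side is a finite straight segment at perpendicular distance d = a/(2 tan(π/4)) = 0.01305 m from the centre, with end-angles ±π/4.
One side contributes B₁ = (μ₀I/4πd)·2 sin(π/4) = 6.01×10⁻⁶ T.
All 4 sides add in the same direction: B = 4 × 6.01×10⁻⁶ = 2.41×10⁻⁵ T.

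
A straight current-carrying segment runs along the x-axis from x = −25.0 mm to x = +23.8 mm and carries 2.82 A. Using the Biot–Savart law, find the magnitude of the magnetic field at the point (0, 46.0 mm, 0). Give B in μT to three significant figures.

For a finite straight segment, B = (μ₀I/4πd)(sinθ₁ + sinθ₂), where θ₁, θ₂ are the angles from the perpendicular to each end.
The perpendicular distance is d = 0.046 m; the end-offsets along the wire are a = 0.025 m and b = 0.0238 m.
sinθ₁ = 0.025/√(0.025²+0.046²) = 0.4775; sinθ₂ = 0.0238/√(0.0238²+0.046²) = 0.4595.
B = (4π×10⁻⁷ × 2.82) / (4π × 0.046) × (0.4775 + 0.4595) = 5.74×10⁻⁶ T.

B ≈ 5.74 μT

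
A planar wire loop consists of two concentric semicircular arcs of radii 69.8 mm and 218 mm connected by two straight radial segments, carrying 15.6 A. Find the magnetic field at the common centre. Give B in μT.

The radial connectors point toward the centre, so dl × r̂ = 0 and they contribute nothing.
Each semicircle gives μ₀I/(4R): inner arc 7.02×10⁻⁵ T, outer arc 2.25×10⁻⁵ T.
The two arcs carry current in opposite angular senses, so their fields oppose: B = |7.02×10⁻⁵ − 2.25×10⁻⁵| = 4.77×10⁻⁵ T.

B ≈ 47.7 μT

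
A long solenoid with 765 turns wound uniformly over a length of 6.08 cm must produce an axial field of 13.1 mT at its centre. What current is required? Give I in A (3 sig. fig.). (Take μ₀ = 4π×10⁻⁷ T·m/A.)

I ≈ 0.829 A

Inside a long solenoid B = μ₀nI with n = 1.258×10⁴ m⁻¹, so I = B/(μ₀n).
I = 1.31×10⁻² / (4π×10⁻⁷ × 1.258×10⁴) = 0.829 A.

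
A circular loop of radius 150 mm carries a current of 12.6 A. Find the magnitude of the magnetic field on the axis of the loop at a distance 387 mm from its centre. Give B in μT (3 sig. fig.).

B ≈ 2.49 μT

On the axis of a circular loop, B = μ₀IR² / [2(R²+z²)^(3/2)].
R² + z² = (0.15)² + (0.387)² = 0.1723 m², and (R²+z²)^(3/2) = 7.15×10⁻² m³.
B = (4π×10⁻⁷ × 12.6 × 0.0225) / (2 × 7.15×10⁻²) = 2.49×10⁻⁶ T.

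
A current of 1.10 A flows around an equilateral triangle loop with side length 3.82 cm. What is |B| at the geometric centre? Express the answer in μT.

B ≈ 51.8 μT

Each side is a finite straight segment at perpendicular distance d = a/(2 tan(π/3)) = 0.01103 m from the centre, with end-angles ±π/3.
One side contributes B₁ = (μ₀I/4πd)·2 sin(π/3) = 1.73×10⁻⁵ T.
All 3 sides add in the same direction: B = 3 × 1.73×10⁻⁵ = 5.18×10⁻⁵ T.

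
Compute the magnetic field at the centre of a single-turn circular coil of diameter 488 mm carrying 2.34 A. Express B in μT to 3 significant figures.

At the centre of a circular loop the Biot–Savart law gives B = μ₀I/(2R) (so R = 0.244 m).
B = (4π×10⁻⁷ × 2.34) / (2 × 0.244) = 6.03×10⁻⁶ T.

B ≈ 6.03 μT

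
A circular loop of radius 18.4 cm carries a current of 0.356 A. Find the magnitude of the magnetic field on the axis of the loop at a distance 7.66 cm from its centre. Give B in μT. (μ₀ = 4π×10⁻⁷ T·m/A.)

On the axis of a circular loop, B = μ₀IR² / [2(R²+z²)^(3/2)].
R² + z² = (0.184)² + (0.0766)² = 0.03972 m², and (R²+z²)^(3/2) = 7.92×10⁻³ m³.
B = (4π×10⁻⁷ × 0.356 × 0.03386) / (2 × 7.92×10⁻³) = 9.57×10⁻⁷ T.

B ≈ 0.957 μT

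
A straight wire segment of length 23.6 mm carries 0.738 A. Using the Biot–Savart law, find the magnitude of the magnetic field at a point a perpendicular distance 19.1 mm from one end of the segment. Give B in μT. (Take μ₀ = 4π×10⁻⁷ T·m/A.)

For a finite straight segment, B = (μ₀I/4πd)(sinθ₁ + sinθ₂), where θ₁, θ₂ are the angles from the perpendicular to each end.
The perpendicular foot is at one end, so the two end-offsets along the wire are 0 and L = 0.0236 m.
sinθ₁ = 0/√(0²+0.0191²) = 0.0000; sinθ₂ = 0.0236/√(0.0236²+0.0191²) = 0.7773.
B = (4π×10⁻⁷ × 0.738) / (4π × 0.0191) × (0.0000 + 0.7773) = 3.00×10⁻⁶ T.

B ≈ 3.00 μT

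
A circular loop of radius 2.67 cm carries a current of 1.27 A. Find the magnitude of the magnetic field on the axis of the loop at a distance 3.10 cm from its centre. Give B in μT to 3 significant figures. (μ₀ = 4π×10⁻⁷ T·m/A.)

B ≈ 8.31 μT

On the axis of a circular loop, B = μ₀IR² / [2(R²+z²)^(3/2)].
R² + z² = (0.0267)² + (0.031)² = 0.001674 m², and (R²+z²)^(3/2) = 6.85×10⁻⁵ m³.
B = (4π×10⁻⁷ × 1.27 × 0.0007129) / (2 × 6.85×10⁻⁵) = 8.31×10⁻⁶ T.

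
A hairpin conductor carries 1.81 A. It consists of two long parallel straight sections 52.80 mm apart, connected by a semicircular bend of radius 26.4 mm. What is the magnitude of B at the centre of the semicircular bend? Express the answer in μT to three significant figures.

B ≈ 35.3 μT

The semicircular arc contributes B_arc = μ₀I·π/(4πR) = μ₀I/(4R) = 2.15×10⁻⁵ T.
Each semi-infinite lead is at perpendicular distance R = 0.0264 m from the centre, with the perpendicular foot at its near end, so it contributes μ₀I/(4πR); both point the same way, together 1.37×10⁻⁵ T.
Arc and leads all point the same direction: B = 2.15×10⁻⁵ + 1.37×10⁻⁵ = 3.53×10⁻⁵ T.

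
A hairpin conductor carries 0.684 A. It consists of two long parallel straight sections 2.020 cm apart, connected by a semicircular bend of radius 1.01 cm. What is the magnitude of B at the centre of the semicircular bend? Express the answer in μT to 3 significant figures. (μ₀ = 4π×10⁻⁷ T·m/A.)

The semicircular arc contributes B_arc = μ₀I·π/(4πR) = μ₀I/(4R) = 2.13×10⁻⁵ T.
Each semi-infinite lead is at perpendicular distance R = 0.0101 m from the centre, with the perpendicular foot at its near end, so it contributes μ₀I/(4πR); both point the same way, together 1.35×10⁻⁵ T.
Arc and leads all point the same direction: B = 2.13×10⁻⁵ + 1.35×10⁻⁵ = 3.48×10⁻⁵ T.

B ≈ 34.8 μT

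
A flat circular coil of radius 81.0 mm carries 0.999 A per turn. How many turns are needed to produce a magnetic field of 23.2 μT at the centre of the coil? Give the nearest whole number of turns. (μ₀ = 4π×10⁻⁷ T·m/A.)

For an N-turn coil, B = Nμ₀I/(2R). A single turn gives B₁ = 7.75×10⁻⁶ T with R = 0.081 m.
N = B/B₁ = 2.32×10⁻⁵ / 7.75×10⁻⁶ = 2.99.

N = 3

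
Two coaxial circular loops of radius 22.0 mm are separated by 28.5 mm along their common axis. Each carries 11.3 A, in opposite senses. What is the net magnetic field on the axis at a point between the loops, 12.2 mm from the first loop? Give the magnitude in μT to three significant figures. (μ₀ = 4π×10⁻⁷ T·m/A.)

Each loop contributes B = μ₀IR²/[2(R²+z²)^(3/2)] on the axis, with z measured from that loop.
Loop 1 (z = 0.0122 m): B₁ = 2.16×10⁻⁴ T. Loop 2 (z = 0.0163 m): B₂ = 1.67×10⁻⁴ T.
The fields oppose: B = |B₁ − B₂| = 4.84×10⁻⁵ T.

B ≈ 48.4 μT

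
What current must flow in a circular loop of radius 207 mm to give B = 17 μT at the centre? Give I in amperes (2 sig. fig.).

At the centre of a circular loop B = μ₀I/(2R), so I = 2RB/μ₀.
With R = 0.207 m, I = 2 × 0.207 × 1.70×10⁻⁵ / (4π×10⁻⁷) = 5.60 A.

I ≈ 5.6 A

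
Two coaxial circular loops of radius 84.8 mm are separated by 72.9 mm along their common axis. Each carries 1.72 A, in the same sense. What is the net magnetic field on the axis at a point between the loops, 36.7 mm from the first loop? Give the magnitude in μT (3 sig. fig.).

B ≈ 19.8 μT

Each loop contributes B = μ₀IR²/[2(R²+z²)^(3/2)] on the axis, with z measured from that loop.
Loop 1 (z = 0.0367 m): B₁ = 9.85×10⁻⁶ T. Loop 2 (z = 0.0362 m): B₂ = 9.91×10⁻⁶ T.
The fields add: B = B₁ + B₂ = 1.98×10⁻⁵ T.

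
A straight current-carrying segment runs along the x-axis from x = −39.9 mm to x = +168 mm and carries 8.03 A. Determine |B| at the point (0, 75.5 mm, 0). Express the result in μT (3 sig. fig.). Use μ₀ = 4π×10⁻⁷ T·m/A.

B ≈ 14.7 μT

For a finite straight segment, B = (μ₀I/4πd)(sinθ₁ + sinθ₂), where θ₁, θ₂ are the angles from the perpendicular to each end.
The perpendicular distance is d = 0.0755 m; the end-offsets along the wire are a = 0.0399 m and b = 0.168 m.
sinθ₁ = 0.0399/√(0.0399²+0.0755²) = 0.4672; sinθ₂ = 0.168/√(0.168²+0.0755²) = 0.9121.
B = (4π×10⁻⁷ × 8.03) / (4π × 0.0755) × (0.4672 + 0.9121) = 1.47×10⁻⁵ T.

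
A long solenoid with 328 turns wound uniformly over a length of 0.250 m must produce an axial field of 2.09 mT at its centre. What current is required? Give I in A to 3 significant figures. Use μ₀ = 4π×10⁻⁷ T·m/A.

I ≈ 1.27 A

Inside a long solenoid B = μ₀nI with n = 1312 m⁻¹, so I = B/(μ₀n).
I = 2.09×10⁻³ / (4π×10⁻⁷ × 1312) = 1.27 A.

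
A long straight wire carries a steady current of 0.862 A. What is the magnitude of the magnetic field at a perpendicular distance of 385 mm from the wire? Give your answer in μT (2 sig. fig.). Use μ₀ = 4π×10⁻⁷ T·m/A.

B ≈ 0.45 μT

For an infinitely long straight wire, B = μ₀I/(2πd).
B = (4π×10⁻⁷ × 0.862) / (2π × 0.385) = 4.48×10⁻⁷ T.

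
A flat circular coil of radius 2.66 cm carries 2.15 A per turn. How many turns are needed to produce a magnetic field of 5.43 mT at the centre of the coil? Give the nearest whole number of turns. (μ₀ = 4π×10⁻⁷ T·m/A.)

For an N-turn coil, B = Nμ₀I/(2R). A single turn gives B₁ = 5.08×10⁻⁵ T with R = 0.0266 m.
N = B/B₁ = 5.43×10⁻³ / 5.08×10⁻⁵ = 106.92.

N = 107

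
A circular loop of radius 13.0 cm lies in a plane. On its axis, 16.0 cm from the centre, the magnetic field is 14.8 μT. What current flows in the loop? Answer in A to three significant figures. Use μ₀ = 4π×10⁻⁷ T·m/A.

I ≈ 12.2 A

On the axis of a loop, B = μ₀IR²/[2(R²+z²)^(3/2)], so I = 2B(R²+z²)^(3/2)/(μ₀R²).
R² + z² = 0.0169 + 0.0256 = 0.0425 m²; raised to 3/2 gives 8.76×10⁻³ m³.
I = 2 × 1.48×10⁻⁵ × 8.76×10⁻³ / (1.26×10⁻⁶ × 0.0169) = 12.2 A.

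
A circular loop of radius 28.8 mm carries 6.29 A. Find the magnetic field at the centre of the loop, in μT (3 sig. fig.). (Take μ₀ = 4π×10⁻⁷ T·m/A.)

B ≈ 137 μT

At the centre of a circular loop the Biot–Savart law gives B = μ₀I/(2R).
B = (4π×10⁻⁷ × 6.29) / (2 × 0.0288) = 1.37×10⁻⁴ T.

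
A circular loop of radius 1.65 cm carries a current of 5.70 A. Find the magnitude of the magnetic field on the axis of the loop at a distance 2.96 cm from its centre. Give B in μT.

B ≈ 25.1 μT

On the axis of a circular loop, B = μ₀IR² / [2(R²+z²)^(3/2)].
R² + z² = (0.0165)² + (0.0296)² = 0.001148 m², and (R²+z²)^(3/2) = 3.89×10⁻⁵ m³.
B = (4π×10⁻⁷ × 5.70 × 0.0002723) / (2 × 3.89×10⁻⁵) = 2.51×10⁻⁵ T.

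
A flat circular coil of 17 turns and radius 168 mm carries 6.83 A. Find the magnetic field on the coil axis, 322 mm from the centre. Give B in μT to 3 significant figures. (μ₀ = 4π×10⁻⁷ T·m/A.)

B ≈ 43.0 μT

For an N-turn flat coil, B = Nμ₀IR²/[2(R²+z²)^(3/2)] with R = 0.168 m, z = 0.322 m.
B = 17 × 2.53×10⁻⁶ T = 4.30×10⁻⁵ T.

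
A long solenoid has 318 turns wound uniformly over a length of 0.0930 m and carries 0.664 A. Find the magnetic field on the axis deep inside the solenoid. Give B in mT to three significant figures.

Inside a long solenoid, B = μ₀nI with n = 3419 turns/m.
B = 4π×10⁻⁷ × 3419 × 0.664 = 2.85×10⁻³ T.

B ≈ 2.85 mT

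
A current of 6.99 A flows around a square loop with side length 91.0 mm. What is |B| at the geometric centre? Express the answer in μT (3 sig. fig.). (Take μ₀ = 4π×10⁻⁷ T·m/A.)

Each side is a finite straight segment at perpendicular distance d = a/(2 tan(π/4)) = 0.0455 m from the centre, with end-angles ±π/4.
One side contributes B₁ = (μ₀I/4πd)·2 sin(π/4) = 2.17×10⁻⁵ T.
All 4 sides add in the same direction: B = 4 × 2.17×10⁻⁵ = 8.69×10⁻⁵ T.

B ≈ 86.9 μT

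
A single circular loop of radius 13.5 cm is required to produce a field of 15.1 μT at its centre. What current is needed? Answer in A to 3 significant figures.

At the centre of a circular loop B = μ₀I/(2R), so I = 2RB/μ₀.
With R = 0.135 m, I = 2 × 0.135 × 1.51×10⁻⁵ / (4π×10⁻⁷) = 3.24 A.

I ≈ 3.24 A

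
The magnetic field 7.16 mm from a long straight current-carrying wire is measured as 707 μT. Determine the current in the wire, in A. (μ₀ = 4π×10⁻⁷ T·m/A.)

For a long straight wire B = μ₀I/(2πd), so I = 2πdB/μ₀.
I = 2π × 0.00716 × 7.07×10⁻⁴ / (4π×10⁻⁷) = 25.3 A.

I ≈ 25.3 A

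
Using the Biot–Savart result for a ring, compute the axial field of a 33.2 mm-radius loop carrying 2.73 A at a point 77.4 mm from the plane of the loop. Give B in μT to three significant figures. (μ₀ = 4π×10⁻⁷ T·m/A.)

B ≈ 3.17 μT

On the axis of a circular loop, B = μ₀IR² / [2(R²+z²)^(3/2)].
R² + z² = (0.0332)² + (0.0774)² = 0.007093 m², and (R²+z²)^(3/2) = 5.97×10⁻⁴ m³.
B = (4π×10⁻⁷ × 2.73 × 0.001102) / (2 × 5.97×10⁻⁴) = 3.17×10⁻⁶ T.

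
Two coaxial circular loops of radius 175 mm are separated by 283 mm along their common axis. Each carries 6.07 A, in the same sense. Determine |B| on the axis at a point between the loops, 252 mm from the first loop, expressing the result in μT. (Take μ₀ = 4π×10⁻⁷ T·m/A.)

B ≈ 24.9 μT

Each loop contributes B = μ₀IR²/[2(R²+z²)^(3/2)] on the axis, with z measured from that loop.
Loop 1 (z = 0.252 m): B₁ = 4.04×10⁻⁶ T. Loop 2 (z = 0.031 m): B₂ = 2.08×10⁻⁵ T.
The fields add: B = B₁ + B₂ = 2.49×10⁻⁵ T.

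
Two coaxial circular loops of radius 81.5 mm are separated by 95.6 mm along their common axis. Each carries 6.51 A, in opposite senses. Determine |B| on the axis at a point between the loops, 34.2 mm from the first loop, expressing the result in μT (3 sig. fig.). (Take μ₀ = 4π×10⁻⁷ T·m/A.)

B ≈ 13.8 μT

Each loop contributes B = μ₀IR²/[2(R²+z²)^(3/2)] on the axis, with z measured from that loop.
Loop 1 (z = 0.0342 m): B₁ = 3.93×10⁻⁵ T. Loop 2 (z = 0.0614 m): B₂ = 2.56×10⁻⁵ T.
The fields oppose: B = |B₁ − B₂| = 1.38×10⁻⁵ T.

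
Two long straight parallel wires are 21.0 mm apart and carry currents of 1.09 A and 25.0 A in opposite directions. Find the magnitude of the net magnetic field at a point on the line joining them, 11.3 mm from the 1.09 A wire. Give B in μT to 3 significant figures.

B ≈ 535 μT

Each long wire gives B = μ₀I/(2πd). Distances are d₁ = 0.0113 m and d₂ = 0.0097 m.
B₁ = 1.93×10⁻⁵ T, B₂ = 5.15×10⁻⁴ T.
Between antiparallel currents both contributions point the same way, so they add. B = B₁ + B₂ = 1.93×10⁻⁵ + 5.15×10⁻⁴ = 5.35×10⁻⁴ T.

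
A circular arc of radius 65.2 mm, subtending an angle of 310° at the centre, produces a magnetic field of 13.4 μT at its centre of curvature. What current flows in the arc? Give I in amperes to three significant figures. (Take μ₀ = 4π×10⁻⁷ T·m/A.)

For a circular arc, B = μ₀Iφ/(4πR) with φ in radians; here φ = 5.411 rad.
So I = 4πRB/(μ₀φ) = 4π × 0.0652 × 1.34×10⁻⁵ / (4π×10⁻⁷ × 5.411) = 1.61 A.

I ≈ 1.61 A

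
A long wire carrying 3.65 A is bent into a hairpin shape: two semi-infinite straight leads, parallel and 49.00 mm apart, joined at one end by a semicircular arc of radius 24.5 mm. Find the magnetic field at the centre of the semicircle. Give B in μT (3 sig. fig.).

B ≈ 76.6 μT

The semicircular arc contributes B_arc = μ₀I·π/(4πR) = μ₀I/(4R) = 4.68×10⁻⁵ T.
Each semi-infinite lead is at perpendicular distance R = 0.0245 m from the centre, with the perpendicular foot at its near end, so it contributes μ₀I/(4πR); both point the same way, together 2.98×10⁻⁵ T.
Arc and leads all point the same direction: B = 4.68×10⁻⁵ + 2.98×10⁻⁵ = 7.66×10⁻⁵ T.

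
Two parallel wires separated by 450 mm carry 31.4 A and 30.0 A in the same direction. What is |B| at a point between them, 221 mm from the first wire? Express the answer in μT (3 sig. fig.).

Each long wire gives B = μ₀I/(2πd). Distances are d₁ = 0.221 m and d₂ = 0.229 m.
B₁ = 2.84×10⁻⁵ T, B₂ = 2.62×10⁻⁵ T.
Between parallel currents the two contributions point in opposite directions, so they subtract. B = |B₁ − B₂| = |2.84×10⁻⁵ − 2.62×10⁻⁵| = 2.22×10⁻⁶ T.

B ≈ 2.22 μT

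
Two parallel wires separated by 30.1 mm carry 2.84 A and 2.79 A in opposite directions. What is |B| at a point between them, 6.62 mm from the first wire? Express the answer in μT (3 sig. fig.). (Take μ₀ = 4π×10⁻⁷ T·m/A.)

Each long wire gives B = μ₀I/(2πd). Distances are d₁ = 0.00662 m and d₂ = 0.02348 m.
B₁ = 8.58×10⁻⁵ T, B₂ = 2.38×10⁻⁵ T.
Between antiparallel currents both contributions point the same way, so they add. B = B₁ + B₂ = 8.58×10⁻⁵ + 2.38×10⁻⁵ = 1.10×10⁻⁴ T.

B ≈ 110 μT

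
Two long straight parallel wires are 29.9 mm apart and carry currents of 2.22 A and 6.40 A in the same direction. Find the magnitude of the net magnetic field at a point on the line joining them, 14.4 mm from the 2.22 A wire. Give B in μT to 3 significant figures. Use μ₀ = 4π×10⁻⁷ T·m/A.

B ≈ 51.7 μT

Each long wire gives B = μ₀I/(2πd). Distances are d₁ = 0.0144 m and d₂ = 0.0155 m.
B₁ = 3.08×10⁻⁵ T, B₂ = 8.26×10⁻⁵ T.
Between parallel currents the two contributions point in opposite directions, so they subtract. B = |B₁ − B₂| = |3.08×10⁻⁵ − 8.26×10⁻⁵| = 5.17×10⁻⁵ T.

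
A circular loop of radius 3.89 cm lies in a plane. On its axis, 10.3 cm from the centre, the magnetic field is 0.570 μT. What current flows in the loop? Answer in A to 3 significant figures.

I ≈ 0.800 A

On the axis of a loop, B = μ₀IR²/[2(R²+z²)^(3/2)], so I = 2B(R²+z²)^(3/2)/(μ₀R²).
R² + z² = 0.001513 + 0.01061 = 0.01212 m²; raised to 3/2 gives 1.33×10⁻³ m³.
I = 2 × 5.70×10⁻⁷ × 1.33×10⁻³ / (1.26×10⁻⁶ × 0.001513) = 0.800 A.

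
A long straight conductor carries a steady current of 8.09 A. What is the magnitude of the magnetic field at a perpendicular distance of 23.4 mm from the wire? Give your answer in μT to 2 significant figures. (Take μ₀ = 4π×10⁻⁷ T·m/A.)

B ≈ 69 μT

For an infinitely long straight wire, B = μ₀I/(2πd).
B = (4π×10⁻⁷ × 8.09) / (2π × 0.0234) = 6.91×10⁻⁵ T.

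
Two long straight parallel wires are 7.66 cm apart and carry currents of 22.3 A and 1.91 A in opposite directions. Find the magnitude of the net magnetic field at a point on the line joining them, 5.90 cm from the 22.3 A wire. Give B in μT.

B ≈ 97.3 μT

Each long wire gives B = μ₀I/(2πd). Distances are d₁ = 0.059 m and d₂ = 0.0176 m.
B₁ = 7.56×10⁻⁵ T, B₂ = 2.17×10⁻⁵ T.
Between antiparallel currents both contributions point the same way, so they add. B = B₁ + B₂ = 7.56×10⁻⁵ + 2.17×10⁻⁵ = 9.73×10⁻⁵ T.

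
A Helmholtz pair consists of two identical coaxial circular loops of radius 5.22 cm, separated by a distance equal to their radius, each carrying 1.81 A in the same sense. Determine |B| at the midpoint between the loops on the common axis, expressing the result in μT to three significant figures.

Each loop contributes B = μ₀IR²/[2(R²+z²)^(3/2)] on the axis, with z measured from that loop.
Loop 1 (z = 0.0261 m): B₁ = 1.56×10⁻⁵ T. Loop 2 (z = 0.0261 m): B₂ = 1.56×10⁻⁵ T.
The fields add: B = B₁ + B₂ = 3.12×10⁻⁵ T.

B ≈ 31.2 μT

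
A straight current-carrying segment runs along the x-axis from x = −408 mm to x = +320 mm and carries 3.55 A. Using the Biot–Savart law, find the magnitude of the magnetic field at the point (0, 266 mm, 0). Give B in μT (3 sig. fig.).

B ≈ 2.14 μT

For a finite straight segment, B = (μ₀I/4πd)(sinθ₁ + sinθ₂), where θ₁, θ₂ are the angles from the perpendicular to each end.
The perpendicular distance is d = 0.266 m; the end-offsets along the wire are a = 0.408 m and b = 0.32 m.
sinθ₁ = 0.408/√(0.408²+0.266²) = 0.8377; sinθ₂ = 0.32/√(0.32²+0.266²) = 0.7690.
B = (4π×10⁻⁷ × 3.55) / (4π × 0.266) × (0.8377 + 0.7690) = 2.14×10⁻⁶ T.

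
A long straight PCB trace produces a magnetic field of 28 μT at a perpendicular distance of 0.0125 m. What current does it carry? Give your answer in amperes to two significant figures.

For a long straight wire B = μ₀I/(2πd), so I = 2πdB/μ₀.
I = 2π × 0.0125 × 2.80×10⁻⁵ / (4π×10⁻⁷) = 1.75 A.

I ≈ 1.7 A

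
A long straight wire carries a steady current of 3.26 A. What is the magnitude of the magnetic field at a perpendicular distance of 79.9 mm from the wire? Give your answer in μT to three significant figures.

For an infinitely long straight wire, B = μ₀I/(2πd).
B = (4π×10⁻⁷ × 3.26) / (2π × 0.0799) = 8.16×10⁻⁶ T.

B ≈ 8.16 μT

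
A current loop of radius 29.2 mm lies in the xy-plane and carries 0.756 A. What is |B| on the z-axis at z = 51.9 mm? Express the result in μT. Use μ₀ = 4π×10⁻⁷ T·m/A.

B ≈ 1.92 μT

On the axis of a circular loop, B = μ₀IR² / [2(R²+z²)^(3/2)].
R² + z² = (0.0292)² + (0.0519)² = 0.003546 m², and (R²+z²)^(3/2) = 2.11×10⁻⁴ m³.
B = (4π×10⁻⁷ × 0.756 × 0.0008526) / (2 × 2.11×10⁻⁴) = 1.92×10⁻⁶ T.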